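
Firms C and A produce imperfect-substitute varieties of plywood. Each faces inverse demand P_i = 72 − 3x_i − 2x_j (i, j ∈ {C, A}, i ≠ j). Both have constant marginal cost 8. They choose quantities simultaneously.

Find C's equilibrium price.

32

Firm C's profit: π = x_C(72 − 3x_C − 2x_A) − 8x_C.
∂π/∂x_C = 64 − 6x_C − 2x_A = 0 ⇒ x_C = 32/3 − (1/3)x_A.
The game is symmetric, so in equilibrium x_A = x_C: the reaction function gives (4/3)x_C = 32/3, hence x_C = 8.
P_C = 72 − 3·8 − 2·8 = 32.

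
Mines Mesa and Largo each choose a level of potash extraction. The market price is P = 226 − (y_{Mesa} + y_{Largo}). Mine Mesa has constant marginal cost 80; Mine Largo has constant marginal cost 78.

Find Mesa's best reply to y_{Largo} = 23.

Mine Mesa's profit: π = y_{Mesa}(226 − (y_{Mesa} + y_{Largo})) − 80y_{Mesa}.
∂π/∂y_{Mesa} = 146 − 2y_{Mesa} − y_{Largo} = 0, so y_{Mesa} = 73 − 0.5y_{Largo}.
At y_{Largo} = 23: y_{Mesa} = 73 − 0.5·23 = 61.5.

61.5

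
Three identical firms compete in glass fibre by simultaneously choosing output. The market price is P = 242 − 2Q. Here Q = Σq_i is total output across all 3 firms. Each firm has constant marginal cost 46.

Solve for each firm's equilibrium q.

A representative firm's profit is π_i = q_i(242 − 2Q) − 46q_i, with Q = q_i + Σ_{j≠i} q_j.
First-order condition: 196 − 4q_i − 2Σ_{j≠i} q_j = 0.
With identical firms, set every q_j = q: then 196 − 4q − 4q = 0, i.e. q = 196/8 = 24.5.

24.5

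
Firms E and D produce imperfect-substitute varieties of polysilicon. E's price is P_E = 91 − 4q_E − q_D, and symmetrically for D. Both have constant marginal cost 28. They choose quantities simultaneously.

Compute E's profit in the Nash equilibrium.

196

Firm E's profit: π = q_E(91 − 4q_E − q_D) − 28q_E.
∂π/∂q_E = 63 − 8q_E − q_D = 0 ⇒ q_E = 7.875 − 0.125q_D.
By symmetry q_D = q_E; substituting into the reaction function, 1.125q_E = 7.875 and q_E = 7.
P_E = 91 − 4·7 − 7 = 56.
Profit = (56 − 28)·7 = 196.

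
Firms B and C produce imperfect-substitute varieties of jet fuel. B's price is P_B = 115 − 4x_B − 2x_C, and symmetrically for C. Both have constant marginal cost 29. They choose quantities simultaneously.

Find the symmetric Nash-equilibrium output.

Firm B's profit: π = x_B(115 − 4x_B − 2x_C) − 29x_B.
∂π/∂x_B = 86 − 8x_B − 2x_C = 0 ⇒ x_B = 10.75 − 0.25x_C.
The game is symmetric, so in equilibrium x_C = x_B: the reaction function gives 1.25x_B = 10.75, hence x_B = 8.6.

8.6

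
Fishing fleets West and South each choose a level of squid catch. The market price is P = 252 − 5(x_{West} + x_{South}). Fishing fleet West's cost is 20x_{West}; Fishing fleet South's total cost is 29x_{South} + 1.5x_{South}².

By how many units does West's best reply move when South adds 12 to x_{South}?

-6

Fishing fleet West's profit: π = x_{West}(252 − 5(x_{West} + x_{South})) − 20x_{West}.
∂π/∂x_{West} = 232 − 10x_{West} − 5x_{South} = 0, so x_{West} = 23.2 − 0.5x_{South}.
The reaction-function slope is −0.5, so a 12-unit rise in x_{South} moves x_{West} by −0.5 × 12 = −6. West's best response falls — the actions are strategic substitutes.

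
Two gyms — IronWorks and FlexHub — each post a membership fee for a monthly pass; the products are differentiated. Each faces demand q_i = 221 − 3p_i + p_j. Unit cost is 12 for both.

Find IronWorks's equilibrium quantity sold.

IronWorks's profit: π = (p_{IronWorks} − 12)(221 − 3p_{IronWorks} + p_{FlexHub}).
∂π/∂p_{IronWorks} = 257 − 6p_{IronWorks} + p_{FlexHub} = 0 ⇒ p_{IronWorks} = 257/6 + (1/6)p_{FlexHub}.
Setting p_{IronWorks} = p_{FlexHub} in the reaction function: p_{IronWorks} = 257/6 + (1/6)p_{IronWorks}, so p_{IronWorks} = (257/6) / (5/6) = 51.4.
q_{IronWorks} = 221 − 3·51.4 + 51.4 = 118.2.

118.2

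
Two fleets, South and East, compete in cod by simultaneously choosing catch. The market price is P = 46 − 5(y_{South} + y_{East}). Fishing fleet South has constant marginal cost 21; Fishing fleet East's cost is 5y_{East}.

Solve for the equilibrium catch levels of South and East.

Fishing fleet South's profit: π = y_{South}(46 − 5(y_{South} + y_{East})) − 21y_{South}.
∂π/∂y_{South} = 25 − 10y_{South} − 5y_{East} = 0, so y_{South} = 2.5 − 0.5y_{East}.
By the same steps for East: y_{East} = 4.1 − 0.5y_{South}.
Plugging y_{East} into South's best response: y_{South} = 2.5 − 0.5(4.1 − 0.5y_{South}) ⇒ 0.75y_{South} = 0.45, so y_{South} = 0.6.
Then y_{East} = 4.1 − 0.5·0.6 = 3.8.

0.6, 3.8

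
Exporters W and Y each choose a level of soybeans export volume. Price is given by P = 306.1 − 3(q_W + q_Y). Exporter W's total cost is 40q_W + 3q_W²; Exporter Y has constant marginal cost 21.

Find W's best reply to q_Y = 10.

Exporter W's profit: π = q_W(306.1 − 3(q_W + q_Y)) − 40q_W − 3q_W².
∂π/∂q_W = 266.1 − 12q_W − 3q_Y = 0, so q_W = 22.175 − 0.25q_Y.
At q_Y = 10: q_W = 22.175 − 0.25·10 = 19.675.

19.675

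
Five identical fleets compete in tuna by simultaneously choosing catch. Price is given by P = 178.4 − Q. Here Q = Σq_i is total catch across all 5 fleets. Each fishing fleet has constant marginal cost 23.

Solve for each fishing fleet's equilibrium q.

A representative fishing fleet's profit is π_i = q_i(178.4 − Q) − 23q_i, with Q = q_i + Σ_{j≠i} q_j.
First-order condition: 155.4 − 2q_i − Σ_{j≠i} q_j = 0.
In a symmetric equilibrium every fishing fleet chooses the same q, so Σ_{j≠i} q_j = 4q. The condition becomes 155.4 − 6q = 0, giving q = 155.4/6 = 25.9.

25.9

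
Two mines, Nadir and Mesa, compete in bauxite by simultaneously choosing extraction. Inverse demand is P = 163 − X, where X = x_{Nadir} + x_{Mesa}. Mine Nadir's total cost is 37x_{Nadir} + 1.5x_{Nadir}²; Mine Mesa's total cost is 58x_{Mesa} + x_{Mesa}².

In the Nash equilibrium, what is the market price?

Mine Nadir's profit: π = x_{Nadir}(163 − (x_{Nadir} + x_{Mesa})) − 37x_{Nadir} − 1.5x_{Nadir}².
∂π/∂x_{Nadir} = 126 − 5x_{Nadir} − x_{Mesa} = 0, so x_{Nadir} = 25.2 − 0.2x_{Mesa}.
For Mesa: ∂π/∂x_{Mesa} = 105 − 4x_{Mesa} − x_{Nadir} = 0 ⇒ x_{Mesa} = 26.25 − 0.25x_{Nadir}.
Plugging x_{Mesa} into Nadir's best response: x_{Nadir} = 25.2 − 0.2(26.25 − 0.25x_{Nadir}) ⇒ 0.95x_{Nadir} = 19.95, so x_{Nadir} = 21.
Then x_{Mesa} = 26.25 − 0.25·21 = 21.
Equilibrium price: P = 163 − 42 = 121.

121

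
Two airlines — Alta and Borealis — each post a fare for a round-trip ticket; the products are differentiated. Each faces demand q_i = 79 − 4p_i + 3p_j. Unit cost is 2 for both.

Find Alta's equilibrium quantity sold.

61.6

Alta's profit: π = (p_{Alta} − 2)(79 − 4p_{Alta} + 3p_{Borealis}).
∂π/∂p_{Alta} = 87 − 8p_{Alta} + 3p_{Borealis} = 0 ⇒ p_{Alta} = 10.875 + 0.375p_{Borealis}.
By symmetry p_{Borealis} = p_{Alta}; substituting into the reaction function, 0.625p_{Alta} = 10.875 and p_{Alta} = 17.4.
q_{Alta} = 79 − 4·17.4 + 3·17.4 = 61.6.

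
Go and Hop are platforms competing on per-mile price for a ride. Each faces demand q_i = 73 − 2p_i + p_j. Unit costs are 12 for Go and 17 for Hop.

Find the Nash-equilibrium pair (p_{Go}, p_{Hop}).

Go's profit: π = (p_{Go} − 12)(73 − 2p_{Go} + p_{Hop}).
∂π/∂p_{Go} = 97 − 4p_{Go} + p_{Hop} = 0 ⇒ p_{Go} = 24.25 + 0.25p_{Hop}.
Similarly p_{Hop} = 26.75 + 0.25p_{Go}.
Solving the two reaction functions simultaneously: (1 − (0.25)(0.25))p_{Go} = 24.25 + 0.25·26.75, so 0.9375p_{Go} = 30.9375 and p_{Go} = 33.
Then p_{Hop} = 26.75 + 0.25·33 = 35.

33, 35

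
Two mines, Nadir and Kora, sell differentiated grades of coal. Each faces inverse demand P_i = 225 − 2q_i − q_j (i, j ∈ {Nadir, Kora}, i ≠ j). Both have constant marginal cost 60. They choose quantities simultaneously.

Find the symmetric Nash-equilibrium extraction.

Mine Nadir's profit: π = q_{Nadir}(225 − 2q_{Nadir} − q_{Kora}) − 60q_{Nadir}.
∂π/∂q_{Nadir} = 165 − 4q_{Nadir} − q_{Kora} = 0 ⇒ q_{Nadir} = 41.25 − 0.25q_{Kora}.
The game is symmetric, so in equilibrium q_{Kora} = q_{Nadir}: the reaction function gives 1.25q_{Nadir} = 41.25, hence q_{Nadir} = 33.

33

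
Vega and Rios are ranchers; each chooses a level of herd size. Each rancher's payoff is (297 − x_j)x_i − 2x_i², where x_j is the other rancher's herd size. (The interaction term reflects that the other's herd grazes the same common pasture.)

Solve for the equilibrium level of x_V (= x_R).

59.4

Vega's payoff is (297 − x_R)x_V − 2x_V².
∂π/∂x_V = 297 − x_R − 4x_V = 0, so x_V = 74.25 − 0.25x_R.
By symmetry x_R = x_V; substituting into the reaction function, 1.25x_V = 74.25 and x_V = 59.4.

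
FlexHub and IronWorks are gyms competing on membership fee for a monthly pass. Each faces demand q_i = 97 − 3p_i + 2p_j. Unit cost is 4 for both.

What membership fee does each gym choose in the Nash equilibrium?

FlexHub's profit: π = (p_{FlexHub} − 4)(97 − 3p_{FlexHub} + 2p_{IronWorks}).
∂π/∂p_{FlexHub} = 109 − 6p_{FlexHub} + 2p_{IronWorks} = 0 ⇒ p_{FlexHub} = 109/6 + (1/3)p_{IronWorks}.
Setting p_{FlexHub} = p_{IronWorks} in the reaction function: p_{FlexHub} = 109/6 + (1/3)p_{FlexHub}, so p_{FlexHub} = (109/6) / (2/3) = 27.25.

27.25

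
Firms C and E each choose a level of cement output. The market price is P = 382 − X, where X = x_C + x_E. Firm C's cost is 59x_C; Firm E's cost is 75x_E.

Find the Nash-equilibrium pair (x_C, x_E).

113, 97

Firm C's profit: π = x_C(382 − (x_C + x_E)) − 59x_C.
∂π/∂x_C = 323 − 2x_C − x_E = 0, so x_C = 161.5 − 0.5x_E.
By the same steps for E: x_E = 153.5 − 0.5x_C.
Solving the two reaction functions simultaneously: (1 − (−0.5)(−0.5))x_C = 161.5 − 0.5·153.5, so 0.75x_C = 84.75 and x_C = 113.
Then x_E = 153.5 − 0.5·113 = 97.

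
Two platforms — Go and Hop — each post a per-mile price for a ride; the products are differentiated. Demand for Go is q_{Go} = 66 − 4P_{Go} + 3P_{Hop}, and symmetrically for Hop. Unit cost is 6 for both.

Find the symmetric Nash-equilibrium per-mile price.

18

Go's profit: π = (P_{Go} − 6)(66 − 4P_{Go} + 3P_{Hop}).
∂π/∂P_{Go} = 90 − 8P_{Go} + 3P_{Hop} = 0 ⇒ P_{Go} = 11.25 + 0.375P_{Hop}.
Setting P_{Go} = P_{Hop} in the reaction function: P_{Go} = 11.25 + 0.375P_{Go}, so P_{Go} = 11.25 / 0.625 = 18.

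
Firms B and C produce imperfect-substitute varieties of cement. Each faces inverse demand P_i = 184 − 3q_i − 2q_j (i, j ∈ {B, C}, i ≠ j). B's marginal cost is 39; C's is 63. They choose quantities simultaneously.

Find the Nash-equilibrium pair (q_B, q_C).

19.625, 13.625

Firm B's profit: π = q_B(184 − 3q_B − 2q_C) − 39q_B.
∂π/∂q_B = 145 − 6q_B − 2q_C = 0 ⇒ q_B = 145/6 − (1/3)q_C.
Similarly q_C = 121/6 − (1/3)q_B.
Substituting the second reaction function into the first: q_B = 145/6 − (1/3)(121/6 − (1/3)q_B), which gives (8/9)q_B = 157/9 ⇒ q_B = 19.625.
Then q_C = 121/6 − (1/3)·19.625 = 13.625.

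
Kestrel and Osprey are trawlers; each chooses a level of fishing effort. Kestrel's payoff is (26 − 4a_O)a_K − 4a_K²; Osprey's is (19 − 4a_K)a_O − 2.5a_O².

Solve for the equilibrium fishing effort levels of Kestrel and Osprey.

2.25, 2

Expanding Kestrel's payoff: 26a_K − 4a_Oa_K − 4a_K².
∂π/∂a_K = 26 − 4a_O − 8a_K = 0, so a_K = 3.25 − 0.5a_O.
Likewise for Osprey: a_O = 3.8 − 0.8a_K.
Plugging a_O into Kestrel's best response: a_K = 3.25 − 0.5(3.8 − 0.8a_K) ⇒ 0.6a_K = 1.35, so a_K = 2.25.
Then a_O = 3.8 − 0.8·2.25 = 2.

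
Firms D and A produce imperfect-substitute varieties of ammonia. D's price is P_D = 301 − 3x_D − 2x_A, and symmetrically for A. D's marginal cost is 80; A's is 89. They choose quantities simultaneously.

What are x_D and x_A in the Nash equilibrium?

Firm D's profit: π = x_D(301 − 3x_D − 2x_A) − 80x_D.
∂π/∂x_D = 221 − 6x_D − 2x_A = 0 ⇒ x_D = 221/6 − (1/3)x_A.
Similarly x_A = 106/3 − (1/3)x_D.
Plugging x_A into D's best response: x_D = 221/6 − (1/3)(106/3 − (1/3)x_D) ⇒ (8/9)x_D = 451/18, so x_D = 28.1875.
Then x_A = 106/3 − (1/3)·28.1875 = 25.9375.

28.1875, 25.9375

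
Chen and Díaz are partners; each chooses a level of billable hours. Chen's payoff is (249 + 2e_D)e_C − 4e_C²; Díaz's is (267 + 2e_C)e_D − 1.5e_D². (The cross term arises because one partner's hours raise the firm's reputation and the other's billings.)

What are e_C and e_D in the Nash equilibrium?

Expanding Chen's payoff: 249e_C + 2e_De_C − 4e_C².
∂π/∂e_C = 249 + 2e_D − 8e_C = 0, so e_C = 31.125 + 0.25e_D.
Likewise for Díaz: e_D = 89 + (2/3)e_C.
Substituting the second reaction function into the first: e_C = 31.125 + 0.25(89 + (2/3)e_C), which gives (5/6)e_C = 53.375 ⇒ e_C = 64.05.
Then e_D = 89 + (2/3)·64.05 = 131.7.

64.05, 131.7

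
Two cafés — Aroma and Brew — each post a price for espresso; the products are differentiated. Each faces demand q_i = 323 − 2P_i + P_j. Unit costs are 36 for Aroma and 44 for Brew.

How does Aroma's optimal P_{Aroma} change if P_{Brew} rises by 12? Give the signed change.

Aroma's profit: π = (P_{Aroma} − 36)(323 − 2P_{Aroma} + P_{Brew}).
∂π/∂P_{Aroma} = 395 − 4P_{Aroma} + P_{Brew} = 0 ⇒ P_{Aroma} = 98.75 + 0.25P_{Brew}.
The reaction-function slope is 0.25, so a 12-unit rise in P_{Brew} moves P_{Aroma} by 0.25 × 12 = 3. Aroma's best response rises — the actions are strategic complements.

3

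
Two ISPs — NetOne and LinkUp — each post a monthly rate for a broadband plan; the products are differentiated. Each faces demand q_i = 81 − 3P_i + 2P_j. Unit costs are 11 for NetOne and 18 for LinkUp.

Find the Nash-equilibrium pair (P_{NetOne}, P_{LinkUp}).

NetOne's profit: π = (P_{NetOne} − 11)(81 − 3P_{NetOne} + 2P_{LinkUp}).
∂π/∂P_{NetOne} = 114 − 6P_{NetOne} + 2P_{LinkUp} = 0 ⇒ P_{NetOne} = 19 + (1/3)P_{LinkUp}.
Similarly P_{LinkUp} = 22.5 + (1/3)P_{NetOne}.
Plugging P_{LinkUp} into NetOne's best response: P_{NetOne} = 19 + (1/3)(22.5 + (1/3)P_{NetOne}) ⇒ (8/9)P_{NetOne} = 26.5, so P_{NetOne} = 29.8125.
Then P_{LinkUp} = 22.5 + (1/3)·29.8125 = 32.4375.

29.8125, 32.4375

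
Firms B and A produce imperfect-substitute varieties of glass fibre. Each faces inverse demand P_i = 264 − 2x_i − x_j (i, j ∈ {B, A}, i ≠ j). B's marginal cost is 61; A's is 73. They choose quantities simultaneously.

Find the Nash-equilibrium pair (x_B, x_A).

41.4, 37.4

Firm B's profit: π = x_B(264 − 2x_B − x_A) − 61x_B.
∂π/∂x_B = 203 − 4x_B − x_A = 0 ⇒ x_B = 50.75 − 0.25x_A.
Similarly x_A = 47.75 − 0.25x_B.
Substituting the second reaction function into the first: x_B = 50.75 − 0.25(47.75 − 0.25x_B), which gives 0.9375x_B = 38.8125 ⇒ x_B = 41.4.
Then x_A = 47.75 − 0.25·41.4 = 37.4.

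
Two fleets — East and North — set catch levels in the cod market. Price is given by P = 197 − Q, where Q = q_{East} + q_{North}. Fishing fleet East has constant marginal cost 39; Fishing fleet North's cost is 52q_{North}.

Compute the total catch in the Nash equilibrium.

101

Fishing fleet East's profit: π = q_{East}(197 − (q_{East} + q_{North})) − 39q_{East}.
∂π/∂q_{East} = 158 − 2q_{East} − q_{North} = 0, so q_{East} = 79 − 0.5q_{North}.
By the same steps for North: q_{North} = 72.5 − 0.5q_{East}.
Plugging q_{North} into East's best response: q_{East} = 79 − 0.5(72.5 − 0.5q_{East}) ⇒ 0.75q_{East} = 42.75, so q_{East} = 57.
Then q_{North} = 72.5 − 0.5·57 = 44.
Total catch: 57 + 44 = 101.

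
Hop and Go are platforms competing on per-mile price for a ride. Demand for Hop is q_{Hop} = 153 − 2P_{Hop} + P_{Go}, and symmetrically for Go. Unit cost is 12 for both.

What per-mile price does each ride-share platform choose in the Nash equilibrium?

59

Hop's profit: π = (P_{Hop} − 12)(153 − 2P_{Hop} + P_{Go}).
∂π/∂P_{Hop} = 177 − 4P_{Hop} + P_{Go} = 0 ⇒ P_{Hop} = 44.25 + 0.25P_{Go}.
By symmetry P_{Go} = P_{Hop}; substituting into the reaction function, 0.75P_{Hop} = 44.25 and P_{Hop} = 59.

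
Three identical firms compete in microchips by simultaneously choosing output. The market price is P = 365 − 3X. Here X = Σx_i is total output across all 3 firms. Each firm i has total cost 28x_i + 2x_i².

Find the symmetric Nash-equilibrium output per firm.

A representative firm's profit is π_i = x_i(365 − 3X) − 28x_i − 2x_i², with X = x_i + Σ_{j≠i} x_j.
First-order condition: 337 − 10x_i − 3Σ_{j≠i} x_j = 0.
Imposing symmetry (x_j = x for all j) turns Σ_{j≠i} x_j into 2x, so 337 = 16x and x = 21.0625.

21.0625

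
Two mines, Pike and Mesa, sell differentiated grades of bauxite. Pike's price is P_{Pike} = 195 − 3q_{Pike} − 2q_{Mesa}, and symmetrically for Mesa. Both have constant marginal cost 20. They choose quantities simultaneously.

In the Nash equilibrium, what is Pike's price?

85.625

Mine Pike's profit: π = q_{Pike}(195 − 3q_{Pike} − 2q_{Mesa}) − 20q_{Pike}.
∂π/∂q_{Pike} = 175 − 6q_{Pike} − 2q_{Mesa} = 0 ⇒ q_{Pike} = 175/6 − (1/3)q_{Mesa}.
The game is symmetric, so in equilibrium q_{Mesa} = q_{Pike}: the reaction function gives (4/3)q_{Pike} = 175/6, hence q_{Pike} = 21.875.
P_{Pike} = 195 − 3·21.875 − 2·21.875 = 85.625.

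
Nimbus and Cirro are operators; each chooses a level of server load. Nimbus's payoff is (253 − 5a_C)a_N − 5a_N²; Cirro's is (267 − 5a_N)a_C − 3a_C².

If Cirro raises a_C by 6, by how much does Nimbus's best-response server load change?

-3

Expanding Nimbus's payoff: 253a_N − 5a_Ca_N − 5a_N².
∂π/∂a_N = 253 − 5a_C − 10a_N = 0, so a_N = 25.3 − 0.5a_C.
The reaction-function slope is −0.5, so a 6-unit rise in a_C moves a_N by −0.5 × 6 = −3. Nimbus's best response falls — the actions are strategic substitutes.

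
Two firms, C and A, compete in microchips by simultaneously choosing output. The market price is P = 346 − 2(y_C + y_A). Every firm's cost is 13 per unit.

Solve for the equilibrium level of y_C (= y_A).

Firm C's profit: π = y_C(346 − 2(y_C + y_A)) − 13y_C.
∂π/∂y_C = 333 − 4y_C − 2y_A = 0, so y_C = 83.25 − 0.5y_A.
By symmetry y_A = y_C; substituting into the reaction function, 1.5y_C = 83.25 and y_C = 55.5.

55.5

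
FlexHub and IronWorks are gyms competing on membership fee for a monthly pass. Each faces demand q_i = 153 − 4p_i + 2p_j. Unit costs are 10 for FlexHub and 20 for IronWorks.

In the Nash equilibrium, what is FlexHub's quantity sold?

94

FlexHub's profit: π = (p_{FlexHub} − 10)(153 − 4p_{FlexHub} + 2p_{IronWorks}).
∂π/∂p_{FlexHub} = 193 − 8p_{FlexHub} + 2p_{IronWorks} = 0 ⇒ p_{FlexHub} = 24.125 + 0.25p_{IronWorks}.
Similarly p_{IronWorks} = 29.125 + 0.25p_{FlexHub}.
Plugging p_{IronWorks} into FlexHub's best response: p_{FlexHub} = 24.125 + 0.25(29.125 + 0.25p_{FlexHub}) ⇒ 0.9375p_{FlexHub} = 1005/32, so p_{FlexHub} = 33.5.
Then p_{IronWorks} = 29.125 + 0.25·33.5 = 37.5.
q_{FlexHub} = 153 − 4·33.5 + 2·37.5 = 94.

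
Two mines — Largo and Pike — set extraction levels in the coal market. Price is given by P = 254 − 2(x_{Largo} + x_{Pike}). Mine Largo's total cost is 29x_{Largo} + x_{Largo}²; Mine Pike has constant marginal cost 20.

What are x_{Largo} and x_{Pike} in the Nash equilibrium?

Mine Largo's profit: π = x_{Largo}(254 − 2(x_{Largo} + x_{Pike})) − 29x_{Largo} − x_{Largo}².
∂π/∂x_{Largo} = 225 − 6x_{Largo} − 2x_{Pike} = 0, so x_{Largo} = 37.5 − (1/3)x_{Pike}.
For Pike: ∂π/∂x_{Pike} = 234 − 4x_{Pike} − 2x_{Largo} = 0 ⇒ x_{Pike} = 58.5 − 0.5x_{Largo}.
Substituting the second reaction function into the first: x_{Largo} = 37.5 − (1/3)(58.5 − 0.5x_{Largo}), which gives (5/6)x_{Largo} = 18 ⇒ x_{Largo} = 21.6.
Then x_{Pike} = 58.5 − 0.5·21.6 = 47.7.

21.6, 47.7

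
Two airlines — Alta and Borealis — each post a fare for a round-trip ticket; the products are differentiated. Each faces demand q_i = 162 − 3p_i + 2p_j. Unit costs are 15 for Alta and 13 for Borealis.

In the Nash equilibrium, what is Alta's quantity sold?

109.125

Alta's profit: π = (p_{Alta} − 15)(162 − 3p_{Alta} + 2p_{Borealis}).
∂π/∂p_{Alta} = 207 − 6p_{Alta} + 2p_{Borealis} = 0 ⇒ p_{Alta} = 34.5 + (1/3)p_{Borealis}.
Similarly p_{Borealis} = 33.5 + (1/3)p_{Alta}.
Plugging p_{Borealis} into Alta's best response: p_{Alta} = 34.5 + (1/3)(33.5 + (1/3)p_{Alta}) ⇒ (8/9)p_{Alta} = 137/3, so p_{Alta} = 51.375.
Then p_{Borealis} = 33.5 + (1/3)·51.375 = 50.625.
q_{Alta} = 162 − 3·51.375 + 2·50.625 = 109.125.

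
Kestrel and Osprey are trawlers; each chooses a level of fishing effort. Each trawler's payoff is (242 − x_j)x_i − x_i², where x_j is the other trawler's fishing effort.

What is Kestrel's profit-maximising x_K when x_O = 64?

89

Kestrel's payoff is (242 − x_O)x_K − x_K².
∂π/∂x_K = 242 − x_O − 2x_K = 0, so x_K = 121 − 0.5x_O.
At x_O = 64: x_K = 121 − 0.5·64 = 89.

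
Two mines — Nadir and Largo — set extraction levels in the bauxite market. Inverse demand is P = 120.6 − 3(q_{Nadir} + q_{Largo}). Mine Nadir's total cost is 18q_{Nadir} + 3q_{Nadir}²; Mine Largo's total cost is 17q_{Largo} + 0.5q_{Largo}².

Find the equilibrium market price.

66.888

Mine Nadir's profit: π = q_{Nadir}(120.6 − 3(q_{Nadir} + q_{Largo})) − 18q_{Nadir} − 3q_{Nadir}².
∂π/∂q_{Nadir} = 102.6 − 12q_{Nadir} − 3q_{Largo} = 0, so q_{Nadir} = 8.55 − 0.25q_{Largo}.
For Largo: ∂π/∂q_{Largo} = 103.6 − 7q_{Largo} − 3q_{Nadir} = 0 ⇒ q_{Largo} = 14.8 − (3/7)q_{Nadir}.
Plugging q_{Largo} into Nadir's best response: q_{Nadir} = 8.55 − 0.25(14.8 − (3/7)q_{Nadir}) ⇒ (25/28)q_{Nadir} = 4.85, so q_{Nadir} = 5.432.
Then q_{Largo} = 14.8 − (3/7)·5.432 = 12.472.
Equilibrium price: P = 120.6 − 3·17.904 = 66.888.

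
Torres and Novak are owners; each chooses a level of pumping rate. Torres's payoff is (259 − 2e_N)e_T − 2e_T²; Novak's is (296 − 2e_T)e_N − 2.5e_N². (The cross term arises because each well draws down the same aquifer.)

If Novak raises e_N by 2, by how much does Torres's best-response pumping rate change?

-1

Expanding Torres's payoff: 259e_T − 2e_Ne_T − 2e_T².
∂π/∂e_T = 259 − 2e_N − 4e_T = 0, so e_T = 64.75 − 0.5e_N.
The reaction-function slope is −0.5, so a 2-unit rise in e_N moves e_T by −0.5 × 2 = −1. Torres's best response falls — the actions are strategic substitutes.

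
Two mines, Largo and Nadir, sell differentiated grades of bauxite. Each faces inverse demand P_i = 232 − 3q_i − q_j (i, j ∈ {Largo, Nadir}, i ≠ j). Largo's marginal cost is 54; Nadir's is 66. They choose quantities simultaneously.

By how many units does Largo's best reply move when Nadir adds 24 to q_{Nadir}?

-4

Mine Largo's profit: π = q_{Largo}(232 − 3q_{Largo} − q_{Nadir}) − 54q_{Largo}.
∂π/∂q_{Largo} = 178 − 6q_{Largo} − q_{Nadir} = 0 ⇒ q_{Largo} = 89/3 − (1/6)q_{Nadir}.
The reaction-function slope is −1/6, so a 24-unit rise in q_{Nadir} moves q_{Largo} by −1/6 × 24 = −4. Largo's best response falls — the actions are strategic substitutes.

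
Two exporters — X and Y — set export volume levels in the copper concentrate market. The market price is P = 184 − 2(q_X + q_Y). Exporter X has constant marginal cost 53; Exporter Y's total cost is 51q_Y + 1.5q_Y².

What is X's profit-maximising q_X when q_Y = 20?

22.75

Exporter X's profit: π = q_X(184 − 2(q_X + q_Y)) − 53q_X.
∂π/∂q_X = 131 − 4q_X − 2q_Y = 0, so q_X = 32.75 − 0.5q_Y.
At q_Y = 20: q_X = 32.75 − 0.5·20 = 22.75.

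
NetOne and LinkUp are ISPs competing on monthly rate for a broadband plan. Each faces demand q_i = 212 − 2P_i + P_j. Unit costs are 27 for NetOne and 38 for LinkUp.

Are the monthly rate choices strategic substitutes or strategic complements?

NetOne's profit: π = (P_{NetOne} − 27)(212 − 2P_{NetOne} + P_{LinkUp}).
∂π/∂P_{NetOne} = 266 − 4P_{NetOne} + P_{LinkUp} = 0 ⇒ P_{NetOne} = 66.5 + 0.25P_{LinkUp}.
The best-response slope dP_{NetOne}/dP_{LinkUp} = 0.25 > 0: the reaction function is upward-sloping, so the choices are strategic complements.

strategic complements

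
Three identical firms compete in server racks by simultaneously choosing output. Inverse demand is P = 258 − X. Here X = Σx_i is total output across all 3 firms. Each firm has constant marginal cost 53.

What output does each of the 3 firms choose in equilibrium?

A representative firm's profit is π_i = x_i(258 − X) − 53x_i, with X = x_i + Σ_{j≠i} x_j.
First-order condition: 205 − 2x_i − Σ_{j≠i} x_j = 0.
Imposing symmetry (x_j = x for all j) turns Σ_{j≠i} x_j into 2x, so 205 = 4x and x = 51.25.

51.25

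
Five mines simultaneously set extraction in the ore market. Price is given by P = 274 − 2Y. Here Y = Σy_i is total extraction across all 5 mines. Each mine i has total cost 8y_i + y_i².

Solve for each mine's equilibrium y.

19

A representative mine's profit is π_i = y_i(274 − 2Y) − 8y_i − y_i², with Y = y_i + Σ_{j≠i} y_j.
First-order condition: 266 − 6y_i − 2Σ_{j≠i} y_j = 0.
Imposing symmetry (y_j = y for all j) turns Σ_{j≠i} y_j into 4y, so 266 = 14y and y = 19.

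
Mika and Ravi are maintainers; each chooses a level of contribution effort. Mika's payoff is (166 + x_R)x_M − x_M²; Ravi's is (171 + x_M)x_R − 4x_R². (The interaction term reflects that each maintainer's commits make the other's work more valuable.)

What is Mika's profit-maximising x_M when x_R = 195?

180.5

Expanding Mika's payoff: 166x_M + x_Rx_M − x_M².
∂π/∂x_M = 166 + x_R − 2x_M = 0, so x_M = 83 + 0.5x_R.
At x_R = 195: x_M = 83 + 0.5·195 = 180.5.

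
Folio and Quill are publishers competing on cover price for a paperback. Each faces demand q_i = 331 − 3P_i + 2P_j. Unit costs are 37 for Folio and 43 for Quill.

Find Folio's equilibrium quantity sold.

Folio's profit: π = (P_{Folio} − 37)(331 − 3P_{Folio} + 2P_{Quill}).
∂π/∂P_{Folio} = 442 − 6P_{Folio} + 2P_{Quill} = 0 ⇒ P_{Folio} = 221/3 + (1/3)P_{Quill}.
Similarly P_{Quill} = 230/3 + (1/3)P_{Folio}.
Plugging P_{Quill} into Folio's best response: P_{Folio} = 221/3 + (1/3)(230/3 + (1/3)P_{Folio}) ⇒ (8/9)P_{Folio} = 893/9, so P_{Folio} = 111.625.
Then P_{Quill} = 230/3 + (1/3)·111.625 = 113.875.
q_{Folio} = 331 − 3·111.625 + 2·113.875 = 223.875.

223.875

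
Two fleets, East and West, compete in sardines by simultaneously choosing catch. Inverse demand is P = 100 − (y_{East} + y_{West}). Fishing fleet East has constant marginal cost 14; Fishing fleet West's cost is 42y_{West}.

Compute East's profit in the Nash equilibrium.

1444

Fishing fleet East's profit: π = y_{East}(100 − (y_{East} + y_{West})) − 14y_{East}.
∂π/∂y_{East} = 86 − 2y_{East} − y_{West} = 0, so y_{East} = 43 − 0.5y_{West}.
By the same steps for West: y_{West} = 29 − 0.5y_{East}.
Solving the two reaction functions simultaneously: (1 − (−0.5)(−0.5))y_{East} = 43 − 0.5·29, so 0.75y_{East} = 28.5 and y_{East} = 38.
Then y_{West} = 29 − 0.5·38 = 10.
Price P = 100 − 48 = 52.
East's profit: (52 − 14)·38 = 1444.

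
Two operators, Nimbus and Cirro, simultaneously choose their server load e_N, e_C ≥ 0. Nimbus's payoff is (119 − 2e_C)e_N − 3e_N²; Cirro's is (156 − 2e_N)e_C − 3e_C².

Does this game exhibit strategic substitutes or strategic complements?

strategic substitutes

Expanding Nimbus's payoff: 119e_N − 2e_Ce_N − 3e_N².
∂π/∂e_N = 119 − 2e_C − 6e_N = 0, so e_N = 119/6 − (1/3)e_C.
The best-response slope de_N/de_C = −1/3 < 0: the reaction function is downward-sloping, so the choices are strategic substitutes.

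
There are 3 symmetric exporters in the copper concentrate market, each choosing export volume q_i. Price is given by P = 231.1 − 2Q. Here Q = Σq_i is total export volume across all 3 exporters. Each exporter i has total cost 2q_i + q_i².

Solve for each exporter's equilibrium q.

A representative exporter's profit is π_i = q_i(231.1 − 2Q) − 2q_i − q_i², with Q = q_i + Σ_{j≠i} q_j.
First-order condition: 229.1 − 6q_i − 2Σ_{j≠i} q_j = 0.
Imposing symmetry (q_j = q for all j) turns Σ_{j≠i} q_j into 2q, so 229.1 = 10q and q = 22.91.

22.91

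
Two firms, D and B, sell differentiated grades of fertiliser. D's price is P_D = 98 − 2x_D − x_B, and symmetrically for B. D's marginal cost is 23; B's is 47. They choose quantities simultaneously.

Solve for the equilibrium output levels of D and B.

Firm D's profit: π = x_D(98 − 2x_D − x_B) − 23x_D.
∂π/∂x_D = 75 − 4x_D − x_B = 0 ⇒ x_D = 18.75 − 0.25x_B.
Similarly x_B = 12.75 − 0.25x_D.
Plugging x_B into D's best response: x_D = 18.75 − 0.25(12.75 − 0.25x_D) ⇒ 0.9375x_D = 15.5625, so x_D = 16.6.
Then x_B = 12.75 − 0.25·16.6 = 8.6.

16.6, 8.6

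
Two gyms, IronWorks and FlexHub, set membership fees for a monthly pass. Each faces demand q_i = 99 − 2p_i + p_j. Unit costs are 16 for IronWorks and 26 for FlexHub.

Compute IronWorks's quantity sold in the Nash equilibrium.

IronWorks's profit: π = (p_{IronWorks} − 16)(99 − 2p_{IronWorks} + p_{FlexHub}).
∂π/∂p_{IronWorks} = 131 − 4p_{IronWorks} + p_{FlexHub} = 0 ⇒ p_{IronWorks} = 32.75 + 0.25p_{FlexHub}.
Similarly p_{FlexHub} = 37.75 + 0.25p_{IronWorks}.
Solving the two reaction functions simultaneously: (1 − (0.25)(0.25))p_{IronWorks} = 32.75 + 0.25·37.75, so 0.9375p_{IronWorks} = 42.1875 and p_{IronWorks} = 45.
Then p_{FlexHub} = 37.75 + 0.25·45 = 49.
q_{IronWorks} = 99 − 2·45 + 49 = 58.

58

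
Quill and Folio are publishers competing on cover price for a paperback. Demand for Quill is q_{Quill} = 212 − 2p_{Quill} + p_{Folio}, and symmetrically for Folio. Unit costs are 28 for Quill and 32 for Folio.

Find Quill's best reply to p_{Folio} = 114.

Quill's profit: π = (p_{Quill} − 28)(212 − 2p_{Quill} + p_{Folio}).
∂π/∂p_{Quill} = 268 − 4p_{Quill} + p_{Folio} = 0 ⇒ p_{Quill} = 67 + 0.25p_{Folio}.
At p_{Folio} = 114: p_{Quill} = 67 + 0.25·114 = 95.5.

95.5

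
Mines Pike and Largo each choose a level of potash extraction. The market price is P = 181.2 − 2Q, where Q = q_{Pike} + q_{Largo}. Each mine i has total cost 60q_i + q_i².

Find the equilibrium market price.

Mine Pike's profit: π = q_{Pike}(181.2 − 2(q_{Pike} + q_{Largo})) − 60q_{Pike} − q_{Pike}².
∂π/∂q_{Pike} = 121.2 − 6q_{Pike} − 2q_{Largo} = 0, so q_{Pike} = 20.2 − (1/3)q_{Largo}.
The game is symmetric, so in equilibrium q_{Largo} = q_{Pike}: the reaction function gives (4/3)q_{Pike} = 20.2, hence q_{Pike} = 15.15.
Equilibrium price: P = 181.2 − 2·30.3 = 120.6.

120.6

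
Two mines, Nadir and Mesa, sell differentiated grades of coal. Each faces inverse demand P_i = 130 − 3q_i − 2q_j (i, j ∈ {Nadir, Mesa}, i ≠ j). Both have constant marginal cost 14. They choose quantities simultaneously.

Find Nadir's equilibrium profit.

630.75

Mine Nadir's profit: π = q_{Nadir}(130 − 3q_{Nadir} − 2q_{Mesa}) − 14q_{Nadir}.
∂π/∂q_{Nadir} = 116 − 6q_{Nadir} − 2q_{Mesa} = 0 ⇒ q_{Nadir} = 58/3 − (1/3)q_{Mesa}.
By symmetry q_{Mesa} = q_{Nadir}; substituting into the reaction function, (4/3)q_{Nadir} = 58/3 and q_{Nadir} = 14.5.
P_{Nadir} = 130 − 3·14.5 − 2·14.5 = 57.5.
Profit = (57.5 − 14)·14.5 = 630.75.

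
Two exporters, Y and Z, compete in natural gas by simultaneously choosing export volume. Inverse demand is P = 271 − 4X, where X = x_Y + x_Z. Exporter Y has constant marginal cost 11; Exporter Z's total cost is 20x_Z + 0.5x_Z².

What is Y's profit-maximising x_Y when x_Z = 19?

Exporter Y's profit: π = x_Y(271 − 4(x_Y + x_Z)) − 11x_Y.
∂π/∂x_Y = 260 − 8x_Y − 4x_Z = 0, so x_Y = 32.5 − 0.5x_Z.
At x_Z = 19: x_Y = 32.5 − 0.5·19 = 23.

23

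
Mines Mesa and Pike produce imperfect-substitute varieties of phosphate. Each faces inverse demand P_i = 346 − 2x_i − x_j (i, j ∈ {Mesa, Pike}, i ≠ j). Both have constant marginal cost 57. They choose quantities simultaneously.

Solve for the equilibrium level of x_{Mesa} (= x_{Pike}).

Mine Mesa's profit: π = x_{Mesa}(346 − 2x_{Mesa} − x_{Pike}) − 57x_{Mesa}.
∂π/∂x_{Mesa} = 289 − 4x_{Mesa} − x_{Pike} = 0 ⇒ x_{Mesa} = 72.25 − 0.25x_{Pike}.
The game is symmetric, so in equilibrium x_{Pike} = x_{Mesa}: the reaction function gives 1.25x_{Mesa} = 72.25, hence x_{Mesa} = 57.8.

57.8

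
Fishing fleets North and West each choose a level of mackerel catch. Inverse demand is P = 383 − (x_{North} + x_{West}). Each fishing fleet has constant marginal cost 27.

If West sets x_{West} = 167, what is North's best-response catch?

94.5

Fishing fleet North's profit: π = x_{North}(383 − (x_{North} + x_{West})) − 27x_{North}.
∂π/∂x_{North} = 356 − 2x_{North} − x_{West} = 0, so x_{North} = 178 − 0.5x_{West}.
At x_{West} = 167: x_{North} = 178 − 0.5·167 = 94.5.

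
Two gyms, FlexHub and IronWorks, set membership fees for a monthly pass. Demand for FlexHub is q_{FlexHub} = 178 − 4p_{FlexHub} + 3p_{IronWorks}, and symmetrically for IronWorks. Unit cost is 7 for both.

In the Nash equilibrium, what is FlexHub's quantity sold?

136.8

FlexHub's profit: π = (p_{FlexHub} − 7)(178 − 4p_{FlexHub} + 3p_{IronWorks}).
∂π/∂p_{FlexHub} = 206 − 8p_{FlexHub} + 3p_{IronWorks} = 0 ⇒ p_{FlexHub} = 25.75 + 0.375p_{IronWorks}.
Setting p_{FlexHub} = p_{IronWorks} in the reaction function: p_{FlexHub} = 25.75 + 0.375p_{FlexHub}, so p_{FlexHub} = 25.75 / 0.625 = 41.2.
q_{FlexHub} = 178 − 4·41.2 + 3·41.2 = 136.8.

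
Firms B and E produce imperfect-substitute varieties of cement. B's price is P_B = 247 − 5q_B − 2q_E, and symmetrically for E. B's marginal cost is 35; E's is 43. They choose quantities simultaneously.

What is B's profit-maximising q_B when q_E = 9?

19.4

Firm B's profit: π = q_B(247 − 5q_B − 2q_E) − 35q_B.
∂π/∂q_B = 212 − 10q_B − 2q_E = 0 ⇒ q_B = 21.2 − 0.2q_E.
At q_E = 9: q_B = 21.2 − 0.2·9 = 19.4.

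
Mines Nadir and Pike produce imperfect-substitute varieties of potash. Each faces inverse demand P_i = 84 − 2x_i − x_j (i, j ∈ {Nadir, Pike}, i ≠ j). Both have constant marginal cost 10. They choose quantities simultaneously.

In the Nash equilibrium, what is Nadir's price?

Mine Nadir's profit: π = x_{Nadir}(84 − 2x_{Nadir} − x_{Pike}) − 10x_{Nadir}.
∂π/∂x_{Nadir} = 74 − 4x_{Nadir} − x_{Pike} = 0 ⇒ x_{Nadir} = 18.5 − 0.25x_{Pike}.
By symmetry x_{Pike} = x_{Nadir}; substituting into the reaction function, 1.25x_{Nadir} = 18.5 and x_{Nadir} = 14.8.
P_{Nadir} = 84 − 2·14.8 − 14.8 = 39.6.

39.6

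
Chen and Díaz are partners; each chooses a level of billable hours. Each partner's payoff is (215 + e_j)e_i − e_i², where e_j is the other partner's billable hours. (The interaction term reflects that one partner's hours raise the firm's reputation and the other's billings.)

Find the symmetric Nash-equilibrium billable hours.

215

Chen's payoff is (215 + e_D)e_C − e_C².
∂π/∂e_C = 215 + e_D − 2e_C = 0, so e_C = 107.5 + 0.5e_D.
Setting e_C = e_D in the reaction function: e_C = 107.5 + 0.5e_C, so e_C = 107.5 / 0.5 = 215.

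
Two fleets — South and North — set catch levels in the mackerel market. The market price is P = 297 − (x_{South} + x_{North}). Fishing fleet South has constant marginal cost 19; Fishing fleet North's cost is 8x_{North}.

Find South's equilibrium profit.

Fishing fleet South's profit: π = x_{South}(297 − (x_{South} + x_{North})) − 19x_{South}.
∂π/∂x_{South} = 278 − 2x_{South} − x_{North} = 0, so x_{South} = 139 − 0.5x_{North}.
By the same steps for North: x_{North} = 144.5 − 0.5x_{South}.
Substituting the second reaction function into the first: x_{South} = 139 − 0.5(144.5 − 0.5x_{South}), which gives 0.75x_{South} = 66.75 ⇒ x_{South} = 89.
Then x_{North} = 144.5 − 0.5·89 = 100.
Price P = 297 − 189 = 108.
South's profit: (108 − 19)·89 = 7921.

7921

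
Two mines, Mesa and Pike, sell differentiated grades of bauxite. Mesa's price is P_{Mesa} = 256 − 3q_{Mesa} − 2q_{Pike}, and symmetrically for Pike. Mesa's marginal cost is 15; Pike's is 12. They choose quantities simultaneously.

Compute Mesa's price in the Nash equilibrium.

Mine Mesa's profit: π = q_{Mesa}(256 − 3q_{Mesa} − 2q_{Pike}) − 15q_{Mesa}.
∂π/∂q_{Mesa} = 241 − 6q_{Mesa} − 2q_{Pike} = 0 ⇒ q_{Mesa} = 241/6 − (1/3)q_{Pike}.
Similarly q_{Pike} = 122/3 − (1/3)q_{Mesa}.
Substituting the second reaction function into the first: q_{Mesa} = 241/6 − (1/3)(122/3 − (1/3)q_{Mesa}), which gives (8/9)q_{Mesa} = 479/18 ⇒ q_{Mesa} = 29.9375.
Then q_{Pike} = 122/3 − (1/3)·29.9375 = 30.6875.
P_{Mesa} = 256 − 3·29.9375 − 2·30.6875 = 104.8125.

104.8125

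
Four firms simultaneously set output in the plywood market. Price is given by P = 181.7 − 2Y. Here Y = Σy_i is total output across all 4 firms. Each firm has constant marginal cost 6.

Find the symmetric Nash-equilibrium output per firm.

A representative firm's profit is π_i = y_i(181.7 − 2Y) − 6y_i, with Y = y_i + Σ_{j≠i} y_j.
First-order condition: 175.7 − 4y_i − 2Σ_{j≠i} y_j = 0.
Imposing symmetry (y_j = y for all j) turns Σ_{j≠i} y_j into 3y, so 175.7 = 10y and y = 17.57.

17.57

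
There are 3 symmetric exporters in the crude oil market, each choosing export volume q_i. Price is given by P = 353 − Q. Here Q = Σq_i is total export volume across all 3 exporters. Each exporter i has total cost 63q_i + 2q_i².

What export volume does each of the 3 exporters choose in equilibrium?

A representative exporter's profit is π_i = q_i(353 − Q) − 63q_i − 2q_i², with Q = q_i + Σ_{j≠i} q_j.
First-order condition: 290 − 6q_i − Σ_{j≠i} q_j = 0.
In a symmetric equilibrium every exporter chooses the same q, so Σ_{j≠i} q_j = 2q. The condition becomes 290 − 8q = 0, giving q = 290/8 = 36.25.

36.25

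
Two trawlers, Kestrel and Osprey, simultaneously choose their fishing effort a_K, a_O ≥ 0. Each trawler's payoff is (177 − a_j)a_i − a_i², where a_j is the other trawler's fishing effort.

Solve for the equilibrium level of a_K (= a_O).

Kestrel's payoff is (177 − a_O)a_K − a_K².
∂π/∂a_K = 177 − a_O − 2a_K = 0, so a_K = 88.5 − 0.5a_O.
The game is symmetric, so in equilibrium a_O = a_K: the reaction function gives 1.5a_K = 88.5, hence a_K = 59.

59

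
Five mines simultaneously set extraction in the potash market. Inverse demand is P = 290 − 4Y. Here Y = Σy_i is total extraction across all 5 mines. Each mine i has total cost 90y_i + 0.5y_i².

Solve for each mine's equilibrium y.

A representative mine's profit is π_i = y_i(290 − 4Y) − 90y_i − 0.5y_i², with Y = y_i + Σ_{j≠i} y_j.
First-order condition: 200 − 9y_i − 4Σ_{j≠i} y_j = 0.
With identical mines, set every y_j = y: then 200 − 9y − 16y = 0, i.e. y = 200/25 = 8.

8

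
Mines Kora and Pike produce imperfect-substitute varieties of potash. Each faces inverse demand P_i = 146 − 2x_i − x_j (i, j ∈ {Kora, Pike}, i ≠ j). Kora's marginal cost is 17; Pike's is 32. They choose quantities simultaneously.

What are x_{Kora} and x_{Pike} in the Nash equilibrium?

26.8, 21.8

Mine Kora's profit: π = x_{Kora}(146 − 2x_{Kora} − x_{Pike}) − 17x_{Kora}.
∂π/∂x_{Kora} = 129 − 4x_{Kora} − x_{Pike} = 0 ⇒ x_{Kora} = 32.25 − 0.25x_{Pike}.
Similarly x_{Pike} = 28.5 − 0.25x_{Kora}.
Substituting the second reaction function into the first: x_{Kora} = 32.25 − 0.25(28.5 − 0.25x_{Kora}), which gives 0.9375x_{Kora} = 25.125 ⇒ x_{Kora} = 26.8.
Then x_{Pike} = 28.5 − 0.25·26.8 = 21.8.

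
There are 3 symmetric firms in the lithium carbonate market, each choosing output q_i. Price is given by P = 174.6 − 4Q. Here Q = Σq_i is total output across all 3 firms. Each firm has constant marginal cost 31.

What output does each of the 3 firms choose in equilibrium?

A representative firm's profit is π_i = q_i(174.6 − 4Q) − 31q_i, with Q = q_i + Σ_{j≠i} q_j.
First-order condition: 143.6 − 8q_i − 4Σ_{j≠i} q_j = 0.
Imposing symmetry (q_j = q for all j) turns Σ_{j≠i} q_j into 2q, so 143.6 = 16q and q = 8.975.

8.975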